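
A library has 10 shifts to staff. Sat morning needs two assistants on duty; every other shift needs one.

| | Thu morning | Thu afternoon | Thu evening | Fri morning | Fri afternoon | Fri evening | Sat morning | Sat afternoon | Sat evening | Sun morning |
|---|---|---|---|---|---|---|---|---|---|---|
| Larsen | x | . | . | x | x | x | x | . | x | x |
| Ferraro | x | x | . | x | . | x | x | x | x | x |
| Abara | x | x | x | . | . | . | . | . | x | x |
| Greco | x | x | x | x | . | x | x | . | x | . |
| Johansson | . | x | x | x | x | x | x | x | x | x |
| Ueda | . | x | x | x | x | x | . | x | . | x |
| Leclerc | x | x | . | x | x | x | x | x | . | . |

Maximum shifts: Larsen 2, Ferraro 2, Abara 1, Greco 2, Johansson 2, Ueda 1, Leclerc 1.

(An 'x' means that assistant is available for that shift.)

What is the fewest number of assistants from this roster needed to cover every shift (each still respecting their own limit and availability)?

11 slots to fill and no one can take more than 2, so at least ⌈11/2⌉ = 6 assistants are needed.
Any 6 assistants together have capacity at most 2+2+2+2+1+1 = 10 < 11 slots, so 6 can never suffice.
Larsen, Ferraro, Abara, Greco, Johansson, Ueda, and Leclerc alone can cover everything: Thu morning→Larsen, Thu afternoon→Greco, Thu evening→Abara, Fri morning→Greco, Fri afternoon→Larsen, Fri evening→Ueda, Sat morning→Johansson+Leclerc, Sat afternoon→Ferraro, Sat evening→Ferraro, Sun morning→Johansson.

7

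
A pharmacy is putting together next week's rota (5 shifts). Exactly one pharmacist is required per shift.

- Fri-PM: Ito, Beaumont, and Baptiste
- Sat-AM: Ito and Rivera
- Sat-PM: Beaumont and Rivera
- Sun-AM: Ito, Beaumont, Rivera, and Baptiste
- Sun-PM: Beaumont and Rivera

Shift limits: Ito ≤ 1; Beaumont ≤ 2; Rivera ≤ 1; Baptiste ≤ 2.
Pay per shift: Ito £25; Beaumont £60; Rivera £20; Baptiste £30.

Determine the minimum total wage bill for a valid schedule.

Picking the cheapest available pharmacist for each shift independently would cost £105, but that ignores the shift limits.
An optimal schedule: Fri-PM→Baptiste, Sat-AM→Ito, Sat-PM→Rivera, Sun-AM→Baptiste, Sun-PM→Beaumont.
Total: 30 + 25 + 20 + 30 + 60 = £165.

£165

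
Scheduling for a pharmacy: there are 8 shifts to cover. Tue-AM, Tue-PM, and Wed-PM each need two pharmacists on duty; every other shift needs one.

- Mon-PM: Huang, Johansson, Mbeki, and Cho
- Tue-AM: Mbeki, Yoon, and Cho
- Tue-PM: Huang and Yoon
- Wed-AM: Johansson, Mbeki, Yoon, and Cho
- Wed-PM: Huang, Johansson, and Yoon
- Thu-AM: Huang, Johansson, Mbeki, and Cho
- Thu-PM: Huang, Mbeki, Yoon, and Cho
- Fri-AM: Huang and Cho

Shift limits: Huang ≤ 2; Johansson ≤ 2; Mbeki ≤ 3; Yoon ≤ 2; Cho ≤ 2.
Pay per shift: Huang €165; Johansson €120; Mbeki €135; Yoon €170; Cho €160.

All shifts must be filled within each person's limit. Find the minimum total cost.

Tue-PM can only be covered by Huang and Yoon, so that assignment is forced.
Picking the cheapest available pharmacist for each shift independently would cost €1570, but that ignores the shift limits.
An optimal schedule: Mon-PM→Johansson, Tue-AM→Mbeki+Cho, Tue-PM→Huang+Yoon, Wed-AM→Mbeki, Wed-PM→Johansson+Yoon, Thu-AM→Mbeki, Thu-PM→Cho, Fri-AM→Huang.
Total: 120 + 135 + 160 + 165 + 170 + 135 + 120 + 170 + 135 + 160 + 165 = €1635.

€1635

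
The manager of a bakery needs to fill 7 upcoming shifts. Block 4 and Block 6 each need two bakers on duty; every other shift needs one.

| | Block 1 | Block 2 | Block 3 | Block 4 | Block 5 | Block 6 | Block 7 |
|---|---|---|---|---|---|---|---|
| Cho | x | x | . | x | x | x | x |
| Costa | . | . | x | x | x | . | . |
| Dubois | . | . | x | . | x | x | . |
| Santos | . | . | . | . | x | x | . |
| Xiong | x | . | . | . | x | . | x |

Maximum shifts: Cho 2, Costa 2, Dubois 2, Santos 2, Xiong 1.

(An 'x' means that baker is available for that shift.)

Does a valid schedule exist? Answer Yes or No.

Total capacity is 9 and 9 slots are needed, so capacity alone doesn't rule it out.
Shifts {Block 1, Block 2, Block 4, Block 7} need 5 worker-slots in total, but the bakers available for any of those shifts (Cho, Costa, and Xiong) can supply at most 4 among them. So no valid schedule exists.

No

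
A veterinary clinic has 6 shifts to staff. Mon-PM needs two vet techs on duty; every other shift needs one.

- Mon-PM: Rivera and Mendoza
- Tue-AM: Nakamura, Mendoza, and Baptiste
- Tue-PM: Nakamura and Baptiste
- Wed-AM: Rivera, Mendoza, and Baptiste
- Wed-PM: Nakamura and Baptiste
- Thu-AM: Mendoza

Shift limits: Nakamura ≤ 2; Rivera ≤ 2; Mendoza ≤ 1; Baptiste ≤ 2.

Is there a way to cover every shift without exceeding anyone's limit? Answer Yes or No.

No

Total capacity is 7 and 7 slots are needed, so capacity alone doesn't rule it out.
Shifts {Mon-PM, Thu-AM} need 3 worker-slots in total, but the vet techs available for any of those shifts (Rivera and Mendoza) can supply at most 2 among them. So no valid schedule exists.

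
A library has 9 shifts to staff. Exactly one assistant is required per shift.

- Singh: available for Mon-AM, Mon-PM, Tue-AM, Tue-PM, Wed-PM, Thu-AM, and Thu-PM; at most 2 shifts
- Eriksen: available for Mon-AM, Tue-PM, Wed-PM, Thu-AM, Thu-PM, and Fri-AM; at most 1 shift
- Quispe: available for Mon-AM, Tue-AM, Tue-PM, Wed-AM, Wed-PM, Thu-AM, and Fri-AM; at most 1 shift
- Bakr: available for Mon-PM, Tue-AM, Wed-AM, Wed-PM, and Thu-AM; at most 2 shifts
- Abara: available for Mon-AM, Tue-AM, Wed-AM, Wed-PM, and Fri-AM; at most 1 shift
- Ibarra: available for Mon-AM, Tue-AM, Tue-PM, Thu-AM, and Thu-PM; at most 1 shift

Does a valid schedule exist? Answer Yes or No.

Total capacity is 2+1+1+2+1+1 = 8 but 9 worker-slots are needed — infeasible.

No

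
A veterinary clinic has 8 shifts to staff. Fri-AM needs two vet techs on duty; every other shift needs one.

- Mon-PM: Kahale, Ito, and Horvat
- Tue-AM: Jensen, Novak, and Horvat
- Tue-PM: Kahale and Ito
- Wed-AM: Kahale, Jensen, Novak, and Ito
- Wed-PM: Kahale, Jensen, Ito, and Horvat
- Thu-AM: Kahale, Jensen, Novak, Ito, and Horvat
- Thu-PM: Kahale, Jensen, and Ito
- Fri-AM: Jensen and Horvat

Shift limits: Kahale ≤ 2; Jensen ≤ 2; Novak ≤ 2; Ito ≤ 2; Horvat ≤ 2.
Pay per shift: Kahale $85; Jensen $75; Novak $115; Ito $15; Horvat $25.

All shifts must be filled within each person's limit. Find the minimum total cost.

Fri-AM can only be covered by Jensen and Horvat, so that assignment is forced.
Picking the cheapest available vet tech for each shift independently would cost $215, but that ignores the shift limits.
An optimal schedule: Mon-PM→Ito, Tue-AM→Horvat, Tue-PM→Ito, Wed-AM→Kahale, Wed-PM→Kahale, Thu-AM→Novak, Thu-PM→Jensen, Fri-AM→Horvat+Jensen.
Total: 15 + 25 + 15 + 85 + 85 + 115 + 75 + 25 + 75 = $515.

$515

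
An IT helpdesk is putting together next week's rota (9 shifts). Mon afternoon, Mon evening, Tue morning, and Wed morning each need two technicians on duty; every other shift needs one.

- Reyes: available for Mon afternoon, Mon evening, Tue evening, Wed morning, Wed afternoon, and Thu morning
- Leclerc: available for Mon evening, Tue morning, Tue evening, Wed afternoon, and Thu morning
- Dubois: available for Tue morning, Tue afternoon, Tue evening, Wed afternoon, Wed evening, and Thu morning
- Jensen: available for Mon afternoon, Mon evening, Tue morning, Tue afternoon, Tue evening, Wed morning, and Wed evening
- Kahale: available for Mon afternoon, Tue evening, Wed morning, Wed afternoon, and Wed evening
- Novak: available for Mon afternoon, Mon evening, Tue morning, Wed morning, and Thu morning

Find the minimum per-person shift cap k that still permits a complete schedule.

3

With 6 technicians and 13 worker-slots to fill, someone must work at least ⌈13/6⌉ = 3 shifts, so k ≥ 3.
k = 3 works: Mon afternoon→Jensen+Kahale, Mon evening→Leclerc+Jensen, Tue morning→Leclerc+Dubois, Tue afternoon→Dubois, Tue evening→Reyes, Wed morning→Jensen+Kahale, Wed afternoon→Reyes, Wed evening→Dubois, Thu morning→Reyes.
Loads: Reyes 3, Leclerc 2, Dubois 3, Jensen 3, Kahale 2, Novak 0 — all ≤ 3.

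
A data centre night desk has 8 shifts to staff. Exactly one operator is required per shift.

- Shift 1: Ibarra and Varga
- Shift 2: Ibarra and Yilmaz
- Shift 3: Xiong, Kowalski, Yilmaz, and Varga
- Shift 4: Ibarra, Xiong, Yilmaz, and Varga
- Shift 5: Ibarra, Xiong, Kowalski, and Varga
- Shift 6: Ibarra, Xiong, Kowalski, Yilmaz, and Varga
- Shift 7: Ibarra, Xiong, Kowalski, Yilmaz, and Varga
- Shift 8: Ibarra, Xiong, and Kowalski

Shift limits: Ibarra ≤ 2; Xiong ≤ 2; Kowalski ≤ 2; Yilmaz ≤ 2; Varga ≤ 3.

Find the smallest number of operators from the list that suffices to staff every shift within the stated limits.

4

8 slots to fill and no one can take more than 3, so at least ⌈8/3⌉ = 3 operators are needed.
Any 3 operators together have capacity at most 3+2+2 = 7 < 8 slots, so 3 can never suffice.
Ibarra, Xiong, Kowalski, and Yilmaz alone can cover everything: Shift 1→Ibarra, Shift 2→Ibarra, Shift 3→Xiong, Shift 4→Xiong, Shift 5→Kowalski, Shift 6→Yilmaz, Shift 7→Yilmaz, Shift 8→Kowalski.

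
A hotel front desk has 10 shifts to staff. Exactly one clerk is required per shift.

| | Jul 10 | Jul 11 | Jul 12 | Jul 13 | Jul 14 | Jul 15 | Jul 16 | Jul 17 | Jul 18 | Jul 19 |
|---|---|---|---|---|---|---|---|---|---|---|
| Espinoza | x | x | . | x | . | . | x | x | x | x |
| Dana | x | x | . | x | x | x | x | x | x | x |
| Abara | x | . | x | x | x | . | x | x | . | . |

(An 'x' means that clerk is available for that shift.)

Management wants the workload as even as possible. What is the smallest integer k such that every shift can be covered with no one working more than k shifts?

4

With 3 clerks and 10 worker-slots to fill, someone must work at least ⌈10/3⌉ = 4 shifts, so k ≥ 4.
k = 4 works: Jul 10→Espinoza, Jul 11→Espinoza, Jul 12→Abara, Jul 13→Dana, Jul 14→Dana, Jul 15→Dana, Jul 16→Dana, Jul 17→Abara, Jul 18→Espinoza, Jul 19→Espinoza.
Loads: Espinoza 4, Dana 4, Abara 2 — all ≤ 4.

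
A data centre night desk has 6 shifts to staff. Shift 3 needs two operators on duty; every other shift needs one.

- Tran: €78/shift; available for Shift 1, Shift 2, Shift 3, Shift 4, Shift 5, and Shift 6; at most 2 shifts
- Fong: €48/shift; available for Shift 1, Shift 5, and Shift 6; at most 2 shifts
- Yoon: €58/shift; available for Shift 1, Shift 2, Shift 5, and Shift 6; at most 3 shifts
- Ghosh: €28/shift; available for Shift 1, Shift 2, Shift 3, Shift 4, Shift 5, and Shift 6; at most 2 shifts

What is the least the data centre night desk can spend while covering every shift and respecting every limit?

€346

Shift 3 can only be covered by Tran and Ghosh, so that assignment is forced.
Picking the cheapest available operator for each shift independently would cost €246, but that ignores the shift limits.
An optimal schedule: Shift 1→Fong, Shift 2→Yoon, Shift 3→Ghosh+Tran, Shift 4→Ghosh, Shift 5→Fong, Shift 6→Yoon.
Total: 48 + 58 + 28 + 78 + 28 + 48 + 58 = €346.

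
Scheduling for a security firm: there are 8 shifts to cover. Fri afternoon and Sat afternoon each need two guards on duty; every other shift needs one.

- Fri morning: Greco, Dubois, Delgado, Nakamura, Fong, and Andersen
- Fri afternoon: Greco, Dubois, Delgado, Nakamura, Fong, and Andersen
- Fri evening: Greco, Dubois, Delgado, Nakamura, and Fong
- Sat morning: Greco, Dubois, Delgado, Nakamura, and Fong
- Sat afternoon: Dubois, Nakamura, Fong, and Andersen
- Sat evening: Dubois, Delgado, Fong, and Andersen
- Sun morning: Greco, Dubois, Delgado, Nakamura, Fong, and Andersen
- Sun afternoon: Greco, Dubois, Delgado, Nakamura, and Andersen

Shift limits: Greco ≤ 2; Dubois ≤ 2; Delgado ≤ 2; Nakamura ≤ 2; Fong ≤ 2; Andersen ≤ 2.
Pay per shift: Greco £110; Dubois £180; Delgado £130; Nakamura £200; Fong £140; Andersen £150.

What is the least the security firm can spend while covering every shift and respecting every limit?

£1420

Picking the cheapest available guard for each shift independently would cost £1210, but that ignores the shift limits.
An optimal schedule: Fri morning→Fong, Fri afternoon→Andersen+Dubois, Fri evening→Greco, Sat morning→Greco, Sat afternoon→Fong+Andersen, Sat evening→Delgado, Sun morning→Dubois, Sun afternoon→Delgado.
Total: 140 + 150 + 180 + 110 + 110 + 140 + 150 + 130 + 180 + 130 = £1420.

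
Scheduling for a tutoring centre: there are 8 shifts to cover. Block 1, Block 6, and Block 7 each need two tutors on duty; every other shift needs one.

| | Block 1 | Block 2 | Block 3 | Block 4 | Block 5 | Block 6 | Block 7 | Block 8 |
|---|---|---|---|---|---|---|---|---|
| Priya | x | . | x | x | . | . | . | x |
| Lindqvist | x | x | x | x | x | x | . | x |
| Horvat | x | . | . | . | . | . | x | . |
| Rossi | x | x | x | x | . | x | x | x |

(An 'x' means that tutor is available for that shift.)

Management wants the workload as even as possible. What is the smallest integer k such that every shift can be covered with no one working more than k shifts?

With 4 tutors and 11 worker-slots to fill, someone must work at least ⌈11/4⌉ = 3 shifts, so k ≥ 3.
k = 3 works: Block 1→Horvat+Rossi, Block 2→Lindqvist, Block 3→Priya, Block 4→Priya, Block 5→Lindqvist, Block 6→Lindqvist+Rossi, Block 7→Horvat+Rossi, Block 8→Priya.
Loads: Priya 3, Lindqvist 3, Horvat 2, Rossi 3 — all ≤ 3.

3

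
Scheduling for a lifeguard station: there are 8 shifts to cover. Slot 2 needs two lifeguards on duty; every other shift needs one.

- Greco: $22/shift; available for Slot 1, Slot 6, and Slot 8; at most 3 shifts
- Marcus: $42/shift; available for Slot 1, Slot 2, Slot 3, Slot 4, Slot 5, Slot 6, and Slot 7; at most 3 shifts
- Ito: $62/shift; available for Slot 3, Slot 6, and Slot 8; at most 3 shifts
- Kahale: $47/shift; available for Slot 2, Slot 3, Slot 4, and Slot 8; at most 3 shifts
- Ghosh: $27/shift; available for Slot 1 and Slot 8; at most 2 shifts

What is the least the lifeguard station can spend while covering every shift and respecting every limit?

$333

Slot 2 can only be covered by Marcus and Kahale, so that assignment is forced.
Slot 5 can only be covered by Marcus, so that assignment is forced.
Slot 7 can only be covered by Marcus, so that assignment is forced.
Picking the cheapest available lifeguard for each shift independently would cost $323, but that ignores the shift limits.
An optimal schedule: Slot 1→Greco, Slot 2→Marcus+Kahale, Slot 3→Kahale, Slot 4→Kahale, Slot 5→Marcus, Slot 6→Greco, Slot 7→Marcus, Slot 8→Greco.
Total: 22 + 42 + 47 + 47 + 47 + 42 + 22 + 42 + 22 = $333.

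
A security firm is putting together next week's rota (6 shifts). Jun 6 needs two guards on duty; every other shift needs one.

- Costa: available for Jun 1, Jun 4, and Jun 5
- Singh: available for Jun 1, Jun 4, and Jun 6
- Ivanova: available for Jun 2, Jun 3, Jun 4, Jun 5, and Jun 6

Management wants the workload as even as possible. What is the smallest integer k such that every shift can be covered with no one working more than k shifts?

3

With 3 guards and 7 worker-slots to fill, someone must work at least ⌈7/3⌉ = 3 shifts, so k ≥ 3.
k = 3 works: Jun 1→Costa, Jun 2→Ivanova, Jun 3→Ivanova, Jun 4→Costa, Jun 5→Costa, Jun 6→Singh+Ivanova.
Loads: Costa 3, Singh 1, Ivanova 3 — all ≤ 3.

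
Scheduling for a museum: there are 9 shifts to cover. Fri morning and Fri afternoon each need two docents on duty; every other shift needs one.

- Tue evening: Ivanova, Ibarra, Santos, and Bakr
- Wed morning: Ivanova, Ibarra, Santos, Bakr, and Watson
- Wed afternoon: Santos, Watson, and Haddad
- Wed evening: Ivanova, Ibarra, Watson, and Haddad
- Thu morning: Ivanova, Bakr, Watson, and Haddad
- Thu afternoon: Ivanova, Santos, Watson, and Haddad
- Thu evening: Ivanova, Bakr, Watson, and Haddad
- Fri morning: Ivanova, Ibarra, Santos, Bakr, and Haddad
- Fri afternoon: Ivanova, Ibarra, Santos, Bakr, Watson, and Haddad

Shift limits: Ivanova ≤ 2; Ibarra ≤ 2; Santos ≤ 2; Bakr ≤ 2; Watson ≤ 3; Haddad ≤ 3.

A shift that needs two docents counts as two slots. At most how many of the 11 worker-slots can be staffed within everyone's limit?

Total capacity across all docents is 2+2+2+2+3+3 = 14, and 11 slots are needed, so at most 11 can be filled.
An assignment achieving 11: Tue evening→Ivanova, Wed morning→Ibarra, Wed afternoon→Santos, Wed evening→Ivanova, Thu morning→Bakr, Thu afternoon→Santos, Thu evening→Bakr, Fri morning→Ibarra+Haddad, Fri afternoon→Watson+Haddad.
Loads: Ivanova 2/2, Ibarra 2/2, Santos 2/2, Bakr 2/2, Watson 1/3, Haddad 2/3.

11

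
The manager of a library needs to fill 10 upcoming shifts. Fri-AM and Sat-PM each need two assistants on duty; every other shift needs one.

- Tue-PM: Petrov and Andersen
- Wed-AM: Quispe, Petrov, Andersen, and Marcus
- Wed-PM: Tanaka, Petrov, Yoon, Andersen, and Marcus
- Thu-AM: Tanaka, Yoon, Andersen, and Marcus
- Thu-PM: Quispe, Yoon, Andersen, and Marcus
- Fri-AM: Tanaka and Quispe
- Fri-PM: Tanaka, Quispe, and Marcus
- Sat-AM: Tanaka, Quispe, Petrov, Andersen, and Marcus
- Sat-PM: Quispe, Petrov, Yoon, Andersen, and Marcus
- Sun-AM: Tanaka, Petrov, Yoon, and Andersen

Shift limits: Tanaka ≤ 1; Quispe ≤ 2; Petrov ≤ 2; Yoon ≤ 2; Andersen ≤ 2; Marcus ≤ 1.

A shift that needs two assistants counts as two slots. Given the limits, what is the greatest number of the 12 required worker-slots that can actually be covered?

Total capacity across all assistants is 1+2+2+2+2+1 = 10, and 12 slots are needed, so at most 10 can be filled.
An assignment achieving 10: Tue-PM→Petrov, Wed-AM→Petrov, Wed-PM→Andersen, Thu-AM→Yoon, Thu-PM→Yoon, Fri-AM→Tanaka+Quispe, Fri-PM→Quispe, Sat-AM→Marcus, Sun-AM→Andersen.
Loads: Tanaka 1/1, Quispe 2/2, Petrov 2/2, Yoon 2/2, Andersen 2/2, Marcus 1/1.

10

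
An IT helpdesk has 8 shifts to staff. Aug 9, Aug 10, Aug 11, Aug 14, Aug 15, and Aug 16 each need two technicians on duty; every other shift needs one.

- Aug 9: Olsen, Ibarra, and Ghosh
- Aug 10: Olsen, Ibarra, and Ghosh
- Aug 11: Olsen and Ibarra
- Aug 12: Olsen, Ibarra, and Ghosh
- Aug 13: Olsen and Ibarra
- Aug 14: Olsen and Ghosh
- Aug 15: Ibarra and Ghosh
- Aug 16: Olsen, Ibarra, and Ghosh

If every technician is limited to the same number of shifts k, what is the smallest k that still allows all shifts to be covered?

With 3 technicians and 14 worker-slots to fill, someone must work at least ⌈14/3⌉ = 5 shifts, so k ≥ 5.
k = 5 works: Aug 9→Olsen+Ibarra, Aug 10→Olsen+Ibarra, Aug 11→Olsen+Ibarra, Aug 12→Ghosh, Aug 13→Olsen, Aug 14→Olsen+Ghosh, Aug 15→Ibarra+Ghosh, Aug 16→Ibarra+Ghosh.
Loads: Olsen 5, Ibarra 5, Ghosh 4 — all ≤ 5.

5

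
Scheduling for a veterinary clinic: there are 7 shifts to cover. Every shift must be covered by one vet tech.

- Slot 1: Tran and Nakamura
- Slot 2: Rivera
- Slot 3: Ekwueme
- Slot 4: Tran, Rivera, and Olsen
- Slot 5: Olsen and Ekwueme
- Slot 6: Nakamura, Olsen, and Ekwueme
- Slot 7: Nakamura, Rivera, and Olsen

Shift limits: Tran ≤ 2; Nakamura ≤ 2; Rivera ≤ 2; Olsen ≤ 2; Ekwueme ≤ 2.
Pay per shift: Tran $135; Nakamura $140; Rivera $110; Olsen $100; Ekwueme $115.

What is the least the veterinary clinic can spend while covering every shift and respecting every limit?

$785

Slot 2 can only be covered by Rivera, so that assignment is forced.
Slot 3 can only be covered by Ekwueme, so that assignment is forced.
Picking the cheapest available vet tech for each shift independently would cost $760, but that ignores the shift limits.
An optimal schedule: Slot 1→Tran, Slot 2→Rivera, Slot 3→Ekwueme, Slot 4→Olsen, Slot 5→Olsen, Slot 6→Ekwueme, Slot 7→Rivera.
Total: 135 + 110 + 115 + 100 + 100 + 115 + 110 = $785.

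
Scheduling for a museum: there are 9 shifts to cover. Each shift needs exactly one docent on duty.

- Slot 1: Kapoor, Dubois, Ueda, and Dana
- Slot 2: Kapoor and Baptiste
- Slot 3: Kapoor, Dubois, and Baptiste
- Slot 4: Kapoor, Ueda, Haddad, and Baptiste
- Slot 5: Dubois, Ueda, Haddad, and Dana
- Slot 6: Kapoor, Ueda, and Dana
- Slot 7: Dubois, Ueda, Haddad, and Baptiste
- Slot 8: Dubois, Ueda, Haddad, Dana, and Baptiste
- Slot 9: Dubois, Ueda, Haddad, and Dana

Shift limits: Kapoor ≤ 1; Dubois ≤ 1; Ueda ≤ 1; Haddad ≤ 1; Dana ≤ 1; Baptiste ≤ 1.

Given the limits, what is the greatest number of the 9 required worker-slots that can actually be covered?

6

Total capacity across all docents is 1+1+1+1+1+1 = 6, and 9 slots are needed, so at most 6 can be filled.
An assignment achieving 6: Slot 1→Dana, Slot 2→Kapoor, Slot 3→Dubois, Slot 4→Haddad, Slot 6→Ueda, Slot 7→Baptiste.
Loads: Kapoor 1/1, Dubois 1/1, Ueda 1/1, Haddad 1/1, Dana 1/1, Baptiste 1/1.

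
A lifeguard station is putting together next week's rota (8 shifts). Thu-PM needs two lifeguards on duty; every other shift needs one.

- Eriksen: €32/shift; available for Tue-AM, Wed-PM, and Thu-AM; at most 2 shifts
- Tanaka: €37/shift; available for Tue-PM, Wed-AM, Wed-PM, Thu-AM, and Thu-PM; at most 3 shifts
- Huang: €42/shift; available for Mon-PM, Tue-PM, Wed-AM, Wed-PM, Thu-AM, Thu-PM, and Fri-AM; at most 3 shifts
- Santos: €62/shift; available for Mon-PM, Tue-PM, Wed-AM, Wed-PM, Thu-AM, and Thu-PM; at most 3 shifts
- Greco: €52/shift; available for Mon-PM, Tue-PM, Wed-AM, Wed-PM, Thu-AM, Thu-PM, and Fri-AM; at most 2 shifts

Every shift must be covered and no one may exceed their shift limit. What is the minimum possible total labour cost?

€353

Tue-AM can only be covered by Eriksen, so that assignment is forced.
Picking the cheapest available lifeguard for each shift independently would cost €333, but that ignores the shift limits.
An optimal schedule: Mon-PM→Huang, Tue-AM→Eriksen, Tue-PM→Tanaka, Wed-AM→Tanaka, Wed-PM→Eriksen, Thu-AM→Tanaka, Thu-PM→Huang+Greco, Fri-AM→Huang.
Total: 42 + 32 + 37 + 37 + 32 + 37 + 42 + 52 + 42 = €353.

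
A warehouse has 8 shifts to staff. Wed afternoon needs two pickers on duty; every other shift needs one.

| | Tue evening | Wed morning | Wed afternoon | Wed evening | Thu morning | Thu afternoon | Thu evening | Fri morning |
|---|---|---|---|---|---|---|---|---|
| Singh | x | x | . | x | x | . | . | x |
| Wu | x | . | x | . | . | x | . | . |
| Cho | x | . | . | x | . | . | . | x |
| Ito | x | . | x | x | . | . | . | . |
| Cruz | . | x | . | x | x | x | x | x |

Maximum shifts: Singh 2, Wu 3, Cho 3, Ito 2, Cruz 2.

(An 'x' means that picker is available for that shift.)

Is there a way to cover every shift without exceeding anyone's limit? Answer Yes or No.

Wed afternoon can only be covered by Wu and Ito, so that assignment is forced.
Thu evening can only be covered by Cruz, so that assignment is forced.
One valid schedule: Tue evening→Wu, Wed morning→Singh, Wed afternoon→Wu+Ito, Wed evening→Cho, Thu morning→Singh, Thu afternoon→Wu, Thu evening→Cruz, Fri morning→Cho.
Loads: Singh 2/2, Wu 3/3, Cho 2/3, Ito 1/2, Cruz 1/2 — all within limits.

Yes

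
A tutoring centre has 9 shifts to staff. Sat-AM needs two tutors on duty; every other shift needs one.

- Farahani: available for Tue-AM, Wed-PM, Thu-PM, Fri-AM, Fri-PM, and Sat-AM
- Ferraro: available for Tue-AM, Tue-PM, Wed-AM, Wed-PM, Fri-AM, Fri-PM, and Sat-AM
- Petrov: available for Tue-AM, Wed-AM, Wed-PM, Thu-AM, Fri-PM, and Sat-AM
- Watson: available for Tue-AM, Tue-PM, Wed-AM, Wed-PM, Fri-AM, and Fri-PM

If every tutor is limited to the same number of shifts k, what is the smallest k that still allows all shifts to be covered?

3

With 4 tutors and 10 worker-slots to fill, someone must work at least ⌈10/4⌉ = 3 shifts, so k ≥ 3.
k = 3 works: Tue-AM→Petrov, Tue-PM→Ferraro, Wed-AM→Ferraro, Wed-PM→Petrov, Thu-AM→Petrov, Thu-PM→Farahani, Fri-AM→Farahani, Fri-PM→Watson, Sat-AM→Farahani+Ferraro.
Loads: Farahani 3, Ferraro 3, Petrov 3, Watson 1 — all ≤ 3.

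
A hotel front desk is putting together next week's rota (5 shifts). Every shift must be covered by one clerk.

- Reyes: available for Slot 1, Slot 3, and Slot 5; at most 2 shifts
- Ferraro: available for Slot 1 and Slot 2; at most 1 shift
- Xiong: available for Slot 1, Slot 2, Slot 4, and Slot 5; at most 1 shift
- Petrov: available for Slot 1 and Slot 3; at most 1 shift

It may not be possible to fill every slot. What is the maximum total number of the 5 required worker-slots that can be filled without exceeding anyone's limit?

5

Total capacity across all clerks is 2+1+1+1 = 5, and 5 slots are needed, so at most 5 can be filled.
An assignment achieving 5: Slot 1→Petrov, Slot 2→Ferraro, Slot 3→Reyes, Slot 4→Xiong, Slot 5→Reyes.
Loads: Reyes 2/2, Ferraro 1/1, Xiong 1/1, Petrov 1/1.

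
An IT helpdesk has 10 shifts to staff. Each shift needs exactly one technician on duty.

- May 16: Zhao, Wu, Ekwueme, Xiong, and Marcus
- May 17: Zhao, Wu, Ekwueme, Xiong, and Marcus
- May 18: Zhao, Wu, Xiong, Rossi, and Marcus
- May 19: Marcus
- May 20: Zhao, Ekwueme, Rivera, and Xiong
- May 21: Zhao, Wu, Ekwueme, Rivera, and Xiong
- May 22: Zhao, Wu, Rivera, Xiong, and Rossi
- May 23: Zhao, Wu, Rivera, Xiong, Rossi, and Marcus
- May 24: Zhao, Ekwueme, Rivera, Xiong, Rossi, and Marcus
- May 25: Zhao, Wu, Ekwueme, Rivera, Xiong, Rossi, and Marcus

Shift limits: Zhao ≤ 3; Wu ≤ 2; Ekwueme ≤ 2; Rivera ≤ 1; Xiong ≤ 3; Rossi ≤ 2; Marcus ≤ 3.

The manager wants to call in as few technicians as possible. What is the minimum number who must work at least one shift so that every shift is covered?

10 slots to fill and no one can take more than 3, so at least ⌈10/3⌉ = 4 technicians are needed.
Zhao, Wu, Ekwueme, and Marcus alone can cover everything: May 16→Ekwueme, May 17→Marcus, May 18→Zhao, May 19→Marcus, May 20→Zhao, May 21→Wu, May 22→Zhao, May 23→Wu, May 24→Ekwueme, May 25→Marcus.

4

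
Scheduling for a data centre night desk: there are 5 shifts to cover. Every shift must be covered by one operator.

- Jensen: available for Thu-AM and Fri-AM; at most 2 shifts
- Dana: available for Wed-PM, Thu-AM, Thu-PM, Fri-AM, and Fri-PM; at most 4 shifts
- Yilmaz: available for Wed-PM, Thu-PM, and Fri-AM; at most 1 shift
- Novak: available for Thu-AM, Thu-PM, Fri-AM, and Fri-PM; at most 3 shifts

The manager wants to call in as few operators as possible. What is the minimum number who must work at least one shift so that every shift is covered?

5 slots to fill and no one can take more than 4, so at least ⌈5/4⌉ = 2 operators are needed.
Jensen and Dana alone can cover everything: Wed-PM→Dana, Thu-AM→Jensen, Thu-PM→Dana, Fri-AM→Jensen, Fri-PM→Dana.

2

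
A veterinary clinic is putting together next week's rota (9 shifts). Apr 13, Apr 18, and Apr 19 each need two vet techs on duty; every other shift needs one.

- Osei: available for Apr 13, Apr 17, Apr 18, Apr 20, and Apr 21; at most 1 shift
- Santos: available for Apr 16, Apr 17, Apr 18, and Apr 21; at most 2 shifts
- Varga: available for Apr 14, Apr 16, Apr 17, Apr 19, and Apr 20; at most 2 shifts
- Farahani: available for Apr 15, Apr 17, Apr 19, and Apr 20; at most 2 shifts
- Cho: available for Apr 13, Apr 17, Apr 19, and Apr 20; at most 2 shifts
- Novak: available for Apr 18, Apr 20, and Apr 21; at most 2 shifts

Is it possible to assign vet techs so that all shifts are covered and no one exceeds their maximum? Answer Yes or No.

No

Total capacity is 1+2+2+2+2+2 = 11 but 12 worker-slots are needed — infeasible.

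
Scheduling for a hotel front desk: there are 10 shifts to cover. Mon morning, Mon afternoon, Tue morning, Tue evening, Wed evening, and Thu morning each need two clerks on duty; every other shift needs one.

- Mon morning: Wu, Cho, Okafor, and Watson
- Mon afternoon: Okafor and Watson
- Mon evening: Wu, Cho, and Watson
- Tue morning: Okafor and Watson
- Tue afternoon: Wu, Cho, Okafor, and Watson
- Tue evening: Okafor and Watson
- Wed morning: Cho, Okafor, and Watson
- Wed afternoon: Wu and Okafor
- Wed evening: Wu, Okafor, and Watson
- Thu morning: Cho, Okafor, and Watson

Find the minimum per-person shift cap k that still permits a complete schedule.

4

With 4 clerks and 16 worker-slots to fill, someone must work at least ⌈16/4⌉ = 4 shifts, so k ≥ 4.
k = 4 works: Mon morning→Wu+Cho, Mon afternoon→Okafor+Watson, Mon evening→Wu, Tue morning→Okafor+Watson, Tue afternoon→Cho, Tue evening→Okafor+Watson, Wed morning→Cho, Wed afternoon→Wu, Wed evening→Wu+Okafor, Thu morning→Cho+Watson.
Loads: Wu 4, Cho 4, Okafor 4, Watson 4 — all ≤ 4.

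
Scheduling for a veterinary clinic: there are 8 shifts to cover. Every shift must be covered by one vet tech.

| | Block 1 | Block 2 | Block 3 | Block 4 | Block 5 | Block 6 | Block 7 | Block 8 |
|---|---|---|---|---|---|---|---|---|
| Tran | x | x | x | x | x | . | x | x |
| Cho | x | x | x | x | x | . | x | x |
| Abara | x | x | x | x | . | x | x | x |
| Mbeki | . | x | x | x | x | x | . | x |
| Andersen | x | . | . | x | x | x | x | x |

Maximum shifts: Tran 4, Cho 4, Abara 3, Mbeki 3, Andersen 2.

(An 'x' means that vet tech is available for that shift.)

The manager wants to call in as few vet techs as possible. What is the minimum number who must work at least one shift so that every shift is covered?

8 slots to fill and no one can take more than 4, so at least ⌈8/4⌉ = 2 vet techs are needed.
No set of 2 vet techs can cover every shift (each such set leaves at least one shift with no one available or exceeds a cap).
Tran, Cho, and Abara alone can cover everything: Block 1→Tran, Block 2→Tran, Block 3→Tran, Block 4→Cho, Block 5→Tran, Block 6→Abara, Block 7→Cho, Block 8→Cho.

3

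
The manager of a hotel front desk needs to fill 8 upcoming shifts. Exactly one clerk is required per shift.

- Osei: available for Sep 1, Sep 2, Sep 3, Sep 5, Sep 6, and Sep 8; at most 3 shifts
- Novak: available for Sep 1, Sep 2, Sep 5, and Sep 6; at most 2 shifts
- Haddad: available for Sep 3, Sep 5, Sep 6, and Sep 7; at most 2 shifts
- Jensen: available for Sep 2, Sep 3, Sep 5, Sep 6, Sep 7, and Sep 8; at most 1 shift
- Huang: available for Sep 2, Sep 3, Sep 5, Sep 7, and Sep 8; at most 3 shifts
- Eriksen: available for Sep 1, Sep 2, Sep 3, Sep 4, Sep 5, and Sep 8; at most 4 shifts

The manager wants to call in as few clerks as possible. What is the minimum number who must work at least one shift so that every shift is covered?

8 slots to fill and no one can take more than 4, so at least ⌈8/4⌉ = 2 clerks are needed.
Any 2 clerks together have capacity at most 4+3 = 7 < 8 slots, so 2 can never suffice.
Osei, Haddad, and Eriksen alone can cover everything: Sep 1→Osei, Sep 2→Osei, Sep 3→Haddad, Sep 4→Eriksen, Sep 5→Eriksen, Sep 6→Osei, Sep 7→Haddad, Sep 8→Eriksen.

3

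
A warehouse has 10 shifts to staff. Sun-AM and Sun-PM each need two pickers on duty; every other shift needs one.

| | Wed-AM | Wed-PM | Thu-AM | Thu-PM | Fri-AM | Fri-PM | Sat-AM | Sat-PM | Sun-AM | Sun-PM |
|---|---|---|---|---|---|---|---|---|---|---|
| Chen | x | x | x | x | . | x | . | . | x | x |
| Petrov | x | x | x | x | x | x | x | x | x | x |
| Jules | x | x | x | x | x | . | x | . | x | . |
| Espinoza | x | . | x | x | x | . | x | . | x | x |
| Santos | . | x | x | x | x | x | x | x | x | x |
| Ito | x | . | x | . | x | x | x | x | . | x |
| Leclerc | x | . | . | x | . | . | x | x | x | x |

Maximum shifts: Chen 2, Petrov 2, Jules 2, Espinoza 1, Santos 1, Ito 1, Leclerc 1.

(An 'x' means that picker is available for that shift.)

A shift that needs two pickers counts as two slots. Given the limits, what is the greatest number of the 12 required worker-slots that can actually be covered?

Total capacity across all pickers is 2+2+2+1+1+1+1 = 10, and 12 slots are needed, so at most 10 can be filled.
An assignment achieving 10: Wed-AM→Jules, Wed-PM→Chen, Thu-AM→Jules, Thu-PM→Espinoza, Fri-AM→Petrov, Fri-PM→Chen, Sat-AM→Santos, Sat-PM→Petrov, Sun-AM→Leclerc, Sun-PM→Ito.
Loads: Chen 2/2, Petrov 2/2, Jules 2/2, Espinoza 1/1, Santos 1/1, Ito 1/1, Leclerc 1/1.

10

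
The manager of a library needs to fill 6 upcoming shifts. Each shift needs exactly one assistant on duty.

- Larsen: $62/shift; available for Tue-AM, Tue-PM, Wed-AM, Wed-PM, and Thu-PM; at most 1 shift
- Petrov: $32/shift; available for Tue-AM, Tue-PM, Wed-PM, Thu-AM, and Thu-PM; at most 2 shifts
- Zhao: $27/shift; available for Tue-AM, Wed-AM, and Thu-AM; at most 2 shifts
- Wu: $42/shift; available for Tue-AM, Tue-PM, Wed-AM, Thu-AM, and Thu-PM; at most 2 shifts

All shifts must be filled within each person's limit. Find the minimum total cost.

$202

Picking the cheapest available assistant for each shift independently would cost $177, but that ignores the shift limits.
An optimal schedule: Tue-AM→Wu, Tue-PM→Petrov, Wed-AM→Zhao, Wed-PM→Petrov, Thu-AM→Zhao, Thu-PM→Wu.
Total: 42 + 32 + 27 + 32 + 27 + 42 = $202.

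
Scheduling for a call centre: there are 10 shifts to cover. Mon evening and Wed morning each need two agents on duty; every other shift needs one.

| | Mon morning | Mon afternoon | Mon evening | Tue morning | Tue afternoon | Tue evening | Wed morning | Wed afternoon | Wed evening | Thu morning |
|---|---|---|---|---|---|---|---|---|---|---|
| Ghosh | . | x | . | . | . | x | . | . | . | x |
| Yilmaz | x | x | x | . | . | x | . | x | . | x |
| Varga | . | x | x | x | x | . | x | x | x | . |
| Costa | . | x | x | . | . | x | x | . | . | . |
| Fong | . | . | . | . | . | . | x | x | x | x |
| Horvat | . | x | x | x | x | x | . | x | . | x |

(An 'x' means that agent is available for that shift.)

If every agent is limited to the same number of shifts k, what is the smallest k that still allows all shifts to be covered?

2

With 6 agents and 12 worker-slots to fill, someone must work at least ⌈12/6⌉ = 2 shifts, so k ≥ 2.
k = 2 works: Mon morning→Yilmaz, Mon afternoon→Horvat, Mon evening→Costa+Horvat, Tue morning→Varga, Tue afternoon→Varga, Tue evening→Ghosh, Wed morning→Costa+Fong, Wed afternoon→Yilmaz, Wed evening→Fong, Thu morning→Ghosh.
Loads: Ghosh 2, Yilmaz 2, Varga 2, Costa 2, Fong 2, Horvat 2 — all ≤ 2.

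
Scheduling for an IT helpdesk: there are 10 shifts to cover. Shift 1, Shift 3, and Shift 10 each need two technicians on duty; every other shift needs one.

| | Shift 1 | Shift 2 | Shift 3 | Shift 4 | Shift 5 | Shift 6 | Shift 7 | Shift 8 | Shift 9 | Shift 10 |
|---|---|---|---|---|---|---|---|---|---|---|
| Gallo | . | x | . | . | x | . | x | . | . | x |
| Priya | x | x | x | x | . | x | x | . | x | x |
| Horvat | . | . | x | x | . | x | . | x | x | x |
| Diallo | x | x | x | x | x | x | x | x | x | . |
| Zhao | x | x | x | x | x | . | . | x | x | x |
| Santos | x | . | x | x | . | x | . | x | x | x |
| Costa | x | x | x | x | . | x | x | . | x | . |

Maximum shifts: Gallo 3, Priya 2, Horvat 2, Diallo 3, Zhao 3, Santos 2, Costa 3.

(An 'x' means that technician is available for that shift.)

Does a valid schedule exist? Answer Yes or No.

One valid schedule: Shift 1→Diallo+Zhao, Shift 2→Gallo, Shift 3→Diallo+Zhao, Shift 4→Priya, Shift 5→Gallo, Shift 6→Priya, Shift 7→Gallo, Shift 8→Horvat, Shift 9→Horvat, Shift 10→Zhao+Santos.
Loads: Gallo 3/3, Priya 2/2, Horvat 2/2, Diallo 2/3, Zhao 3/3, Santos 1/2, Costa 0/3 — all within limits.

Yes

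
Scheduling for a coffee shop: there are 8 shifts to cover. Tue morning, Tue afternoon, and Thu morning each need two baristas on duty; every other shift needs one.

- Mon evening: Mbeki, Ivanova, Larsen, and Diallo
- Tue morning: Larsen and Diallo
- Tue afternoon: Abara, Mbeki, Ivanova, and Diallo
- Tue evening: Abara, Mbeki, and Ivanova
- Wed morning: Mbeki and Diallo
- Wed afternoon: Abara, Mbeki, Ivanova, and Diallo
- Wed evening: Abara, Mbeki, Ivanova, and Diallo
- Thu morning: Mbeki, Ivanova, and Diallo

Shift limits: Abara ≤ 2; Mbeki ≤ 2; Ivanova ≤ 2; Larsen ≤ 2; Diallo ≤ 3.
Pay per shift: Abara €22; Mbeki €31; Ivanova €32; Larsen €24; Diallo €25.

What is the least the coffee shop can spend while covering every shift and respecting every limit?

€293

Tue morning can only be covered by Larsen and Diallo, so that assignment is forced.
Picking the cheapest available barista for each shift independently would cost €267, but that ignores the shift limits.
An optimal schedule: Mon evening→Larsen, Tue morning→Larsen+Diallo, Tue afternoon→Ivanova+Diallo, Tue evening→Abara, Wed morning→Mbeki, Wed afternoon→Abara, Wed evening→Diallo, Thu morning→Mbeki+Ivanova.
Total: 24 + 24 + 25 + 32 + 25 + 22 + 31 + 22 + 25 + 31 + 32 = €293.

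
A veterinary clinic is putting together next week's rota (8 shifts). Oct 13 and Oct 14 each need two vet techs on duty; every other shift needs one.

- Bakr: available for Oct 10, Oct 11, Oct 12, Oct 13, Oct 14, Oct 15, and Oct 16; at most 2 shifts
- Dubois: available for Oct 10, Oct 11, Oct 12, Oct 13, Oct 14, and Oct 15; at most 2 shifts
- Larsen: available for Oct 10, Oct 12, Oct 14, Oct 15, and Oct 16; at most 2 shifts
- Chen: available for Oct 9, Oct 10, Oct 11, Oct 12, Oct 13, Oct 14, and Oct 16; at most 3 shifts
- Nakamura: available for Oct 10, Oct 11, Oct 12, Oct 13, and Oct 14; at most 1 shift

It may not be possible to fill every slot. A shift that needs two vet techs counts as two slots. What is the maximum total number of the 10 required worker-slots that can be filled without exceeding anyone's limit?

Total capacity across all vet techs is 2+2+2+3+1 = 10, and 10 slots are needed, so at most 10 can be filled.
An assignment achieving 10: Oct 9→Chen, Oct 10→Larsen, Oct 11→Dubois, Oct 12→Larsen, Oct 13→Dubois+Chen, Oct 14→Chen+Nakamura, Oct 15→Bakr, Oct 16→Bakr.
Loads: Bakr 2/2, Dubois 2/2, Larsen 2/2, Chen 3/3, Nakamura 1/1.

10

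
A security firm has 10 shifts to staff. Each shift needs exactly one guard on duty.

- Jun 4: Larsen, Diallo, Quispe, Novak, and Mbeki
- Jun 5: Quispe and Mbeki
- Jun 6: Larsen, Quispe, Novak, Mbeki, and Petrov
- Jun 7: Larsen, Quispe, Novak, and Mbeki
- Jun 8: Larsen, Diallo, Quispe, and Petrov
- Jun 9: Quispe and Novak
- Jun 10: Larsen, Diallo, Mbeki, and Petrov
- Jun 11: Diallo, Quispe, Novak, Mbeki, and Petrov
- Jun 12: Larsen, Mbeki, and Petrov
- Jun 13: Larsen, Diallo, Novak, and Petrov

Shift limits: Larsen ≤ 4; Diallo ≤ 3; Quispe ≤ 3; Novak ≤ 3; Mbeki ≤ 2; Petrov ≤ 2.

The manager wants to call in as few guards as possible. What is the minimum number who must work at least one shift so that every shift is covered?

10 slots to fill and no one can take more than 4, so at least ⌈10/4⌉ = 3 guards are needed.
Larsen, Diallo, and Quispe alone can cover everything: Jun 4→Diallo, Jun 5→Quispe, Jun 6→Larsen, Jun 7→Larsen, Jun 8→Quispe, Jun 9→Quispe, Jun 10→Larsen, Jun 11→Diallo, Jun 12→Larsen, Jun 13→Diallo.

3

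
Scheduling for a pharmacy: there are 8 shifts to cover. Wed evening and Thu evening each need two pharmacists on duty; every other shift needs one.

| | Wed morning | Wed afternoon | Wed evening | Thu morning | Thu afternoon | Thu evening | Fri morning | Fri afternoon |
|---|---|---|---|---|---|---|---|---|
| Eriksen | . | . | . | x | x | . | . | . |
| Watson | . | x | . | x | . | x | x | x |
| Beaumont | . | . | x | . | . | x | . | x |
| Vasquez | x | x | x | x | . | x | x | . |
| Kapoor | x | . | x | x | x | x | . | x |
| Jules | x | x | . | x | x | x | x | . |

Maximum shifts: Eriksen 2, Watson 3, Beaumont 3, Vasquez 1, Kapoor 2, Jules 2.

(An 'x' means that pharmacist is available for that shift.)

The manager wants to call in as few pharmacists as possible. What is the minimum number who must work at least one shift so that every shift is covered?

4

10 slots to fill and no one can take more than 3, so at least ⌈10/3⌉ = 4 pharmacists are needed.
Eriksen, Watson, Beaumont, and Kapoor alone can cover everything: Wed morning→Kapoor, Wed afternoon→Watson, Wed evening→Beaumont+Kapoor, Thu morning→Eriksen, Thu afternoon→Eriksen, Thu evening→Watson+Beaumont, Fri morning→Watson, Fri afternoon→Beaumont.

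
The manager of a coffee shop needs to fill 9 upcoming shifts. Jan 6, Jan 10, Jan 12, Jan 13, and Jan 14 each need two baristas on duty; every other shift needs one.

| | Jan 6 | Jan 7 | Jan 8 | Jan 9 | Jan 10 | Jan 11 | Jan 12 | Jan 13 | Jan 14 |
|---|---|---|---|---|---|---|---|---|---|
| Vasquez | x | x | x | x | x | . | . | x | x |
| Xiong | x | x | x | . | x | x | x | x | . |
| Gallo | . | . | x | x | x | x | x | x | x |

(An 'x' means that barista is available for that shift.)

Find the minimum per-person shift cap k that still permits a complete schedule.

5

With 3 baristas and 14 worker-slots to fill, someone must work at least ⌈14/3⌉ = 5 shifts, so k ≥ 5.
k = 5 works: Jan 6→Vasquez+Xiong, Jan 7→Vasquez, Jan 8→Vasquez, Jan 9→Vasquez, Jan 10→Xiong+Gallo, Jan 11→Xiong, Jan 12→Xiong+Gallo, Jan 13→Xiong+Gallo, Jan 14→Vasquez+Gallo.
Loads: Vasquez 5, Xiong 5, Gallo 4 — all ≤ 5.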